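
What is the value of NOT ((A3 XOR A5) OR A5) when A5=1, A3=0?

Substituting: NOT ((0 XOR 1) OR 1)
= 0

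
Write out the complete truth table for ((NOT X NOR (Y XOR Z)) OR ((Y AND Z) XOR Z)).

X | Z | Y | Output
------------------
0 | 0 | 0 | 0
0 | 0 | 1 | 0
0 | 1 | 0 | 1
0 | 1 | 1 | 0
1 | 0 | 0 | 1
1 | 0 | 1 | 0
1 | 1 | 0 | 1
1 | 1 | 1 | 1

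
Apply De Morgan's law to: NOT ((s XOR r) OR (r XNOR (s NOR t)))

NOT (s XOR r) AND NOT (r XNOR (s NOR t))
De Morgan's: NOT(OR of terms) = AND of negations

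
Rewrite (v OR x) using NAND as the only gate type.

((v NAND v) NAND (x NAND x))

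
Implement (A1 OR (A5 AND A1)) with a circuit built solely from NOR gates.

((A1 NOR ((A5 NOR A5) NOR (A1 NOR A1))) NOR (A1 NOR ((A5 NOR A5) NOR (A1 NOR A1))))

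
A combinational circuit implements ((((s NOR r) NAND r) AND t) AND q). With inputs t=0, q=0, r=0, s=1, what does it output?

Substituting: ((((1 NOR 0) NAND 0) AND 0) AND 0)
= 0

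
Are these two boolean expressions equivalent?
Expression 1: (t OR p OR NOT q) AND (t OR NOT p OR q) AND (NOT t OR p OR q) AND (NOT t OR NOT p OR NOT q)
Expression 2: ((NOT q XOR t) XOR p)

Yes, they are equivalent — the two output columns agree on all 8 assignments:
t | p | q | Expression 1 | Expression 2
---------------------------------------
0 | 0 | 0 | 1 | 1
0 | 0 | 1 | 0 | 0
0 | 1 | 0 | 0 | 0
0 | 1 | 1 | 1 | 1
1 | 0 | 0 | 0 | 0
1 | 0 | 1 | 1 | 1
1 | 1 | 0 | 1 | 1
1 | 1 | 1 | 0 | 0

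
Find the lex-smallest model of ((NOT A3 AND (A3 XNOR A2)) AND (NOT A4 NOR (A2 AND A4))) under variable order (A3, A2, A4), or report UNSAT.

A3=0, A2=0, A4=1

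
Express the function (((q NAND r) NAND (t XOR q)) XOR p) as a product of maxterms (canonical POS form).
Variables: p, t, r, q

ΠM(1, 4, 6, 8, 10, 11, 13, 15) = (p OR t OR r OR NOT q) AND (p OR NOT t OR r OR q) AND (p OR NOT t OR NOT r OR q) AND (NOT p OR t OR r OR q) AND (NOT p OR t OR NOT r OR q) AND (NOT p OR t OR NOT r OR NOT q) AND (NOT p OR NOT t OR r OR NOT q) AND (NOT p OR NOT t OR NOT r OR NOT q)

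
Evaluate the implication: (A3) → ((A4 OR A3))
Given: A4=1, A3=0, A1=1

Antecedent (A3) = 0; consequent ((A4 OR A3)) = 1.
0 → 1 = 1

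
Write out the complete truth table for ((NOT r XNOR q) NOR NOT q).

q | r | Output
--------------
0 | 0 | 0
0 | 1 | 0
1 | 0 | 0
1 | 1 | 1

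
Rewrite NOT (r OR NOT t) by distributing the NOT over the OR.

NOT r AND t
De Morgan's: NOT(OR of terms) = AND of negations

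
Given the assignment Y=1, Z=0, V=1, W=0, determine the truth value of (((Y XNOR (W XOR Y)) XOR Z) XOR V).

Substituting: (((1 XNOR (0 XOR 1)) XOR 0) XOR 1)
= 0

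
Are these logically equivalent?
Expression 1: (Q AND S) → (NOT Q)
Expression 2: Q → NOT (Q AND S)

Yes, Contrapositive is always equivalent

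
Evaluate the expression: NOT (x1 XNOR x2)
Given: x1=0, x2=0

Substituting: NOT (0 XNOR 0)
= 0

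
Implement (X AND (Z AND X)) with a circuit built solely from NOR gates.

((X NOR X) NOR (((Z NOR Z) NOR (X NOR X)) NOR ((Z NOR Z) NOR (X NOR X))))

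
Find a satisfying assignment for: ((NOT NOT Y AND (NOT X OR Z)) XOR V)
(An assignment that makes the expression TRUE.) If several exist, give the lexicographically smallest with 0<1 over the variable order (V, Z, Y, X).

V=0, Z=0, Y=1, X=0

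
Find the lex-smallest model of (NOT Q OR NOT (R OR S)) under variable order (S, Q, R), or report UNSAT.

S=0, Q=0, R=0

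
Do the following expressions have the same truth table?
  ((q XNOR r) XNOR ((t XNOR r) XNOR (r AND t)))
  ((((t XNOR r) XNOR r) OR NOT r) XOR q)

No. Counterexample: with q=0, t=0, r=0, Expression 1 = 0 but Expression 2 = 1.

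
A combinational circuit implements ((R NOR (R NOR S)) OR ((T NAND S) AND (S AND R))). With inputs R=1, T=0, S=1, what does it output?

Substituting: ((1 NOR (1 NOR 1)) OR ((0 NAND 1) AND (1 AND 1)))
= 1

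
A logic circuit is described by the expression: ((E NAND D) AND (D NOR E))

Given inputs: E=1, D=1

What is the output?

Substituting: ((1 NAND 1) AND (1 NOR 1))
= 0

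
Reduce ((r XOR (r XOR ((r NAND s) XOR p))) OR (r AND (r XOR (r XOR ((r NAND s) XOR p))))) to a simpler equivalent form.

By absorption (E OR (E AND v) = E) then XOR self-cancellation ((E XOR v) XOR v = E):
= ((r NAND s) XOR p)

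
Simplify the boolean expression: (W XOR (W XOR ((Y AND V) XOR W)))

By XOR self-cancellation ((E XOR v) XOR v = E):
= ((Y AND V) XOR W)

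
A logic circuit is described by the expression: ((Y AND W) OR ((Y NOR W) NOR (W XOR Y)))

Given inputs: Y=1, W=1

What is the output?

Substituting: ((1 AND 1) OR ((1 NOR 1) NOR (1 XOR 1)))
= 1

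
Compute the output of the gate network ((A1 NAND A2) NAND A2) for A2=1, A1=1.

Substituting: ((1 NAND 1) NAND 1)
= 1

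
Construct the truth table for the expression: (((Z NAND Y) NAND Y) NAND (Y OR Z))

Z | Y | Output
--------------
0 | 0 | 1
0 | 1 | 1
1 | 0 | 0
1 | 1 | 0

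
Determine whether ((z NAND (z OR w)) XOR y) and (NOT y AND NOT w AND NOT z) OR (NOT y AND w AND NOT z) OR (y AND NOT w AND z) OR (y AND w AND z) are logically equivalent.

Yes, they are equivalent — the two output columns agree on all 8 assignments:
y | w | z | Expression 1 | Expression 2
---------------------------------------
0 | 0 | 0 | 1 | 1
0 | 0 | 1 | 0 | 0
0 | 1 | 0 | 1 | 1
0 | 1 | 1 | 0 | 0
1 | 0 | 0 | 0 | 0
1 | 0 | 1 | 1 | 1
1 | 1 | 0 | 0 | 0
1 | 1 | 1 | 1 | 1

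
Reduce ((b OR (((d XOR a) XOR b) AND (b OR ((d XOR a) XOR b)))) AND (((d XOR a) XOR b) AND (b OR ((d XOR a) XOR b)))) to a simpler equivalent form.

By absorption (E AND (E OR v) = E) then absorption (E AND (E OR v) = E):
= ((d XOR a) XOR b)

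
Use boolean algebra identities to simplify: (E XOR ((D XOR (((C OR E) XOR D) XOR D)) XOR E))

By XOR self-cancellation ((E XOR v) XOR v = E) then XOR self-cancellation ((E XOR v) XOR v = E):
= ((C OR E) XOR D)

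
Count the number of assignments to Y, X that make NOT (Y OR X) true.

Satisfying assignments: (0,0)
Count: 1 out of 4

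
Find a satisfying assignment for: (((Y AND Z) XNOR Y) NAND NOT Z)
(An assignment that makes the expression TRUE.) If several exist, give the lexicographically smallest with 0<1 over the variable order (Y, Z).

Y=0, Z=1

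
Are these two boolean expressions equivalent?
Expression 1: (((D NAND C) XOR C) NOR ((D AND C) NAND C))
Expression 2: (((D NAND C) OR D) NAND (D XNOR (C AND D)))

No. Counterexample: with C=0, D=1, Expression 1 = 0 but Expression 2 = 1.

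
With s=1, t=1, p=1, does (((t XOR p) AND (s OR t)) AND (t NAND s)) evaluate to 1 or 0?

Substituting: (((1 XOR 1) AND (1 OR 1)) AND (1 NAND 1))
= 0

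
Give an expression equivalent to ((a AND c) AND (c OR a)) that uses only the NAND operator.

((((a NAND c) NAND (a NAND c)) NAND ((c NAND c) NAND (a NAND a))) NAND (((a NAND c) NAND (a NAND c)) NAND ((c NAND c) NAND (a NAND a))))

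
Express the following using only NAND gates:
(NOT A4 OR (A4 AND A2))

(((A4 NAND A4) NAND (A4 NAND A4)) NAND (((A4 NAND A2) NAND (A4 NAND A2)) NAND ((A4 NAND A2) NAND (A4 NAND A2))))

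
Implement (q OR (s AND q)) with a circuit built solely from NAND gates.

((q NAND q) NAND (((s NAND q) NAND (s NAND q)) NAND ((s NAND q) NAND (s NAND q))))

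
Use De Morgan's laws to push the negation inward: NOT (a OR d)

NOT a AND NOT d
De Morgan's: NOT(OR of terms) = AND of negations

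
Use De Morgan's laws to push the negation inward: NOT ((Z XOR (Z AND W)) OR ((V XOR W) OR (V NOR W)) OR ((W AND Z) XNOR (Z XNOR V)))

NOT (Z XOR (Z AND W)) AND NOT ((V XOR W) OR (V NOR W)) AND NOT ((W AND Z) XNOR (Z XNOR V))
De Morgan's: NOT(OR of terms) = AND of negations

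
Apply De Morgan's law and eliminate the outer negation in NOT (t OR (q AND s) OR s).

NOT t AND NOT (q AND s) AND NOT s
De Morgan's: NOT(OR of terms) = AND of negations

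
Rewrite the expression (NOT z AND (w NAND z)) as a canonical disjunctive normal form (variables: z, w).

(NOT z AND NOT w) OR (NOT z AND w)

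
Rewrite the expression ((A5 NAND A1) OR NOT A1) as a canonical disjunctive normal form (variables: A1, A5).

(NOT A1 AND NOT A5) OR (NOT A1 AND A5) OR (A1 AND NOT A5)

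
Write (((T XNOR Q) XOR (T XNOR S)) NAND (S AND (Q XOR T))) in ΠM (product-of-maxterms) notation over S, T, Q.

ΠM(6) = (NOT S OR NOT T OR Q)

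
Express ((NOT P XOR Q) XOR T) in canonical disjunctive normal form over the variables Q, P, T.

(NOT Q AND NOT P AND NOT T) OR (NOT Q AND P AND T) OR (Q AND NOT P AND T) OR (Q AND P AND NOT T)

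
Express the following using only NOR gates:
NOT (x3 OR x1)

(((x3 NOR x1) NOR (x3 NOR x1)) NOR ((x3 NOR x1) NOR (x3 NOR x1)))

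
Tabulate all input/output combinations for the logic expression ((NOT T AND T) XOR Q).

T | Q | Output
--------------
0 | 0 | 0
0 | 1 | 1
1 | 0 | 0
1 | 1 | 1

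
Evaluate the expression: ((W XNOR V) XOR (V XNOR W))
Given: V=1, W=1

Substituting: ((1 XNOR 1) XOR (1 XNOR 1))
= 0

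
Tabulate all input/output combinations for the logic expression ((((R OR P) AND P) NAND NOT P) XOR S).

R | P | S | Output
------------------
0 | 0 | 0 | 1
0 | 0 | 1 | 0
0 | 1 | 0 | 1
0 | 1 | 1 | 0
1 | 0 | 0 | 1
1 | 0 | 1 | 0
1 | 1 | 0 | 1
1 | 1 | 1 | 0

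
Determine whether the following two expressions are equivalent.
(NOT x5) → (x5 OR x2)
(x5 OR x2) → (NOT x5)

No, Converse is not equivalent to original (counterexample: x2=0, x5=0)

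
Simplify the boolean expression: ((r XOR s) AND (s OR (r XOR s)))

By absorption (E AND (E OR v) = E):
= (r XOR s)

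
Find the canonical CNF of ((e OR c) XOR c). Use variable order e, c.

(e OR c) AND (e OR NOT c) AND (NOT e OR NOT c)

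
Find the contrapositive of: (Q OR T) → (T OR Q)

Contrapositive: NOT (T OR Q) → NOT (Q OR T)
Note: A statement and its contrapositive are logically equivalent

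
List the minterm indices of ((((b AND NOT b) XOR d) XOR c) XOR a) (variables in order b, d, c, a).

Σm(1, 2, 4, 7, 9, 10, 12, 15) = (NOT b AND NOT d AND NOT c AND a) OR (NOT b AND NOT d AND c AND NOT a) OR (NOT b AND d AND NOT c AND NOT a) OR (NOT b AND d AND c AND a) OR (b AND NOT d AND NOT c AND a) OR (b AND NOT d AND c AND NOT a) OR (b AND d AND NOT c AND NOT a) OR (b AND d AND c AND a)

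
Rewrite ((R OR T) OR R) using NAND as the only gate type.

((((R NAND R) NAND (T NAND T)) NAND ((R NAND R) NAND (T NAND T))) NAND (R NAND R))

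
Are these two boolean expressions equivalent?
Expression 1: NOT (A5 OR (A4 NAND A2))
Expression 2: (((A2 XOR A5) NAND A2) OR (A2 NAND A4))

No. Counterexample: with A5=0, A2=0, A4=0, Expression 1 = 0 but Expression 2 = 1.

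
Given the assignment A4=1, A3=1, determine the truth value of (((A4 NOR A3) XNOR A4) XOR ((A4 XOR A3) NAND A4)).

Substituting: (((1 NOR 1) XNOR 1) XOR ((1 XOR 1) NAND 1))
= 1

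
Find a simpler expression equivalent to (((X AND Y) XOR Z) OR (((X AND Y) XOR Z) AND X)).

By absorption (E OR (E AND v) = E):
= ((X AND Y) XOR Z)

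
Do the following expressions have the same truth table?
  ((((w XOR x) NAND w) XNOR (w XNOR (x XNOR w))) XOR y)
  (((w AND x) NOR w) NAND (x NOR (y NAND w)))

No. Counterexample: with w=0, y=0, x=0, Expression 1 = 0 but Expression 2 = 1.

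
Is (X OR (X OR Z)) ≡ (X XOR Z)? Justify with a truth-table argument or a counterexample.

No. Counterexample: with X=1, Z=1, Expression 1 = 1 but Expression 2 = 0.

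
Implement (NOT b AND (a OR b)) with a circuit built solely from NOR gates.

(((b NOR b) NOR (b NOR b)) NOR (((a NOR b) NOR (a NOR b)) NOR ((a NOR b) NOR (a NOR b))))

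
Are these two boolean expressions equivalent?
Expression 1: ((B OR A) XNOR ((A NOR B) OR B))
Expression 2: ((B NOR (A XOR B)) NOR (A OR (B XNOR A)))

No. Counterexample: with B=1, A=1, Expression 1 = 1 but Expression 2 = 0.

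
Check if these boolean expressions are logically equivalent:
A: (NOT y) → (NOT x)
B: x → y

Yes, Contrapositive is always equivalent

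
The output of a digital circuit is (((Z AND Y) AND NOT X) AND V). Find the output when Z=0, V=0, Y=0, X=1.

Substituting: (((0 AND 0) AND NOT 1) AND 0)
= 0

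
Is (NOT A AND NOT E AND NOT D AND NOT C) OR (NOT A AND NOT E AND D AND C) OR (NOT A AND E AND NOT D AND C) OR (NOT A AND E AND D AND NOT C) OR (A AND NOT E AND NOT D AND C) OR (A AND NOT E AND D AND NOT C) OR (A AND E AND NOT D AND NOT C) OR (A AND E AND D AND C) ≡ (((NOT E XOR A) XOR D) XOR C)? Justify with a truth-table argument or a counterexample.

Yes, they are equivalent — the two output columns agree on all 16 assignments:
A | E | D | C | Expression 1 | Expression 2
-------------------------------------------
0 | 0 | 0 | 0 | 1 | 1
0 | 0 | 0 | 1 | 0 | 0
0 | 0 | 1 | 0 | 0 | 0
0 | 0 | 1 | 1 | 1 | 1
0 | 1 | 0 | 0 | 0 | 0
0 | 1 | 0 | 1 | 1 | 1
0 | 1 | 1 | 0 | 1 | 1
0 | 1 | 1 | 1 | 0 | 0
1 | 0 | 0 | 0 | 0 | 0
1 | 0 | 0 | 1 | 1 | 1
1 | 0 | 1 | 0 | 1 | 1
1 | 0 | 1 | 1 | 0 | 0
1 | 1 | 0 | 0 | 1 | 1
1 | 1 | 0 | 1 | 0 | 0
1 | 1 | 1 | 0 | 0 | 0
1 | 1 | 1 | 1 | 1 | 1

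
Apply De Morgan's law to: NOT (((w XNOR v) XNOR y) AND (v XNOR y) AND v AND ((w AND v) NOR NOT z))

NOT ((w XNOR v) XNOR y) OR NOT (v XNOR y) OR NOT v OR NOT ((w AND v) NOR NOT z)
De Morgan's: NOT(AND of terms) = OR of negations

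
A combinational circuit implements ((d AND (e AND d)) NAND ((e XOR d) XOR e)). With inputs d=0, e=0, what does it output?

Substituting: ((0 AND (0 AND 0)) NAND ((0 XOR 0) XOR 0))
= 1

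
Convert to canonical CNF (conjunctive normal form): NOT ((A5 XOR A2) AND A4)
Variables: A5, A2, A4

(A5 OR NOT A2 OR NOT A4) AND (NOT A5 OR A2 OR NOT A4)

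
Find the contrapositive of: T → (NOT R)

Contrapositive: R → NOT T
Note: A statement and its contrapositive are logically equivalent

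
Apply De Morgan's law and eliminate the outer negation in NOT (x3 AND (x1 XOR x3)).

NOT x3 OR NOT (x1 XOR x3)
De Morgan's: NOT(AND of terms) = OR of negations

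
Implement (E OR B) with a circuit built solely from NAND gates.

((E NAND E) NAND (B NAND B))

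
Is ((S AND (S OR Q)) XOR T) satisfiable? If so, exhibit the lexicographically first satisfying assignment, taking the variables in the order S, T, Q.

S=0, T=1, Q=0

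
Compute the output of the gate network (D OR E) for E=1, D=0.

Substituting: (0 OR 1)
= 1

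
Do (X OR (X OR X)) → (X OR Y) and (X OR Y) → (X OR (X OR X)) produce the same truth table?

No, Converse is not equivalent to original (counterexample: X=0, Y=1)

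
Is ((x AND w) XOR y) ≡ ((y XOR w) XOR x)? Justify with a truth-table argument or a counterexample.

No. Counterexample: with y=0, w=0, x=1, Expression 1 = 0 but Expression 2 = 1.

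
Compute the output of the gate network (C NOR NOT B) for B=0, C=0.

Substituting: (0 NOR NOT 0)
= 0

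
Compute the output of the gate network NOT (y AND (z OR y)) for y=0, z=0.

Substituting: NOT (0 AND (0 OR 0))
= 1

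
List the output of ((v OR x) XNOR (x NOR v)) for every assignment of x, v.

x | v | Output
--------------
0 | 0 | 0
0 | 1 | 0
1 | 0 | 0
1 | 1 | 0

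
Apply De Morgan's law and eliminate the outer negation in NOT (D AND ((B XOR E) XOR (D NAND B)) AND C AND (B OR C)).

NOT D OR NOT ((B XOR E) XOR (D NAND B)) OR NOT C OR NOT (B OR C)
De Morgan's: NOT(AND of terms) = OR of negations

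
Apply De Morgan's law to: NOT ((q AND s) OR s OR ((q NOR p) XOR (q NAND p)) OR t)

NOT (q AND s) AND NOT s AND NOT ((q NOR p) XOR (q NAND p)) AND NOT t
De Morgan's: NOT(OR of terms) = AND of negations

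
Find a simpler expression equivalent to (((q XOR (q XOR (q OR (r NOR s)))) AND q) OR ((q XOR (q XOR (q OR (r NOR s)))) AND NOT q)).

By distribution ((E AND v) OR (E AND NOT v) = E) then XOR self-cancellation ((E XOR v) XOR v = E):
= (q OR (r NOR s))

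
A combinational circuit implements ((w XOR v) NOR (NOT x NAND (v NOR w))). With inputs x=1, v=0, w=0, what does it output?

Substituting: ((0 XOR 0) NOR (NOT 1 NAND (0 NOR 0)))
= 0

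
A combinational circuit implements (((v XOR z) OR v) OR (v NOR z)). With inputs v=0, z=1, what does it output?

Substituting: (((0 XOR 1) OR 0) OR (0 NOR 1))
= 1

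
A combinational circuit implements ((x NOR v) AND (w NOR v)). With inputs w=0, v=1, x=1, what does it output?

Substituting: ((1 NOR 1) AND (0 NOR 1))
= 0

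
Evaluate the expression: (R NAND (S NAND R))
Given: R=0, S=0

Substituting: (0 NAND (0 NAND 0))
= 1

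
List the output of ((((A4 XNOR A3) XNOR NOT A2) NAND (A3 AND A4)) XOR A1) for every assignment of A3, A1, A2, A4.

A3 | A1 | A2 | A4 | Output
--------------------------
0 | 0 | 0 | 0 | 1
0 | 0 | 0 | 1 | 1
0 | 0 | 1 | 0 | 1
0 | 0 | 1 | 1 | 1
0 | 1 | 0 | 0 | 0
0 | 1 | 0 | 1 | 0
0 | 1 | 1 | 0 | 0
0 | 1 | 1 | 1 | 0
1 | 0 | 0 | 0 | 1
1 | 0 | 0 | 1 | 0
1 | 0 | 1 | 0 | 1
1 | 0 | 1 | 1 | 1
1 | 1 | 0 | 0 | 0
1 | 1 | 0 | 1 | 1
1 | 1 | 1 | 0 | 0
1 | 1 | 1 | 1 | 0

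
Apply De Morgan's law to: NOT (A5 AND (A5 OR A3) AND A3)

NOT A5 OR NOT (A5 OR A3) OR NOT A3
De Morgan's: NOT(AND of terms) = OR of negations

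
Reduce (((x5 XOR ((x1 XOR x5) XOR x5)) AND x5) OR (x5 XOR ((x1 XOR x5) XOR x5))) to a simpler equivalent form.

By absorption (E OR (E AND v) = E) then XOR self-cancellation ((E XOR v) XOR v = E):
= (x1 XOR x5)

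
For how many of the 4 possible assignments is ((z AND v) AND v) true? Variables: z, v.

Satisfying assignments: (1,1)
Count: 1 out of 4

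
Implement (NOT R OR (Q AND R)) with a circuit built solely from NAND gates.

(((R NAND R) NAND (R NAND R)) NAND (((Q NAND R) NAND (Q NAND R)) NAND ((Q NAND R) NAND (Q NAND R))))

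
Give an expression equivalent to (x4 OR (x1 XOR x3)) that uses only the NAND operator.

((x4 NAND x4) NAND (((x1 NAND (x1 NAND x3)) NAND (x3 NAND (x1 NAND x3))) NAND ((x1 NAND (x1 NAND x3)) NAND (x3 NAND (x1 NAND x3)))))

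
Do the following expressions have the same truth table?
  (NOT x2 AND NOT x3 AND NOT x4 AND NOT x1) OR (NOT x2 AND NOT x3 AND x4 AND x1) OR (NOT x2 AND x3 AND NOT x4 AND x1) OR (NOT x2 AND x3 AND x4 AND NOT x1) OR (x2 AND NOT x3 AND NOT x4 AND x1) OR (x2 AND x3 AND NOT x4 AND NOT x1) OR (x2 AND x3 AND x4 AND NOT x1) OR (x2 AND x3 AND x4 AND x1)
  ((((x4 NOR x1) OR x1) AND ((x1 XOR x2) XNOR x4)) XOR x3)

Yes, they are equivalent — the two output columns agree on all 16 assignments:
x2 | x3 | x4 | x1 | Expression 1 | Expression 2
-----------------------------------------------
0 | 0 | 0 | 0 | 1 | 1
0 | 0 | 0 | 1 | 0 | 0
0 | 0 | 1 | 0 | 0 | 0
0 | 0 | 1 | 1 | 1 | 1
0 | 1 | 0 | 0 | 0 | 0
0 | 1 | 0 | 1 | 1 | 1
0 | 1 | 1 | 0 | 1 | 1
0 | 1 | 1 | 1 | 0 | 0
1 | 0 | 0 | 0 | 0 | 0
1 | 0 | 0 | 1 | 1 | 1
1 | 0 | 1 | 0 | 0 | 0
1 | 0 | 1 | 1 | 0 | 0
1 | 1 | 0 | 0 | 1 | 1
1 | 1 | 0 | 1 | 0 | 0
1 | 1 | 1 | 0 | 1 | 1
1 | 1 | 1 | 1 | 1 | 1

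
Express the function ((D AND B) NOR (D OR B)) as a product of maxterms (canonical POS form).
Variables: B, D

ΠM(1, 2, 3) = (B OR NOT D) AND (NOT B OR D) AND (NOT B OR NOT D)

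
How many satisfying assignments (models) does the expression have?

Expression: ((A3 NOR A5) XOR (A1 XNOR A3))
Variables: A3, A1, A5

Satisfying assignments: (0,0,1), (0,1,0), (1,1,0), (1,1,1)
Count: 4 out of 8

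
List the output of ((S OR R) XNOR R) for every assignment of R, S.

R | S | Output
--------------
0 | 0 | 1
0 | 1 | 0
1 | 0 | 1
1 | 1 | 1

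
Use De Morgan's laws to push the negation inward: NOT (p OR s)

NOT p AND NOT s
De Morgan's: NOT(OR of terms) = AND of negations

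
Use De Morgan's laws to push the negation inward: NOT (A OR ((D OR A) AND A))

NOT A AND NOT ((D OR A) AND A)
De Morgan's: NOT(OR of terms) = AND of negations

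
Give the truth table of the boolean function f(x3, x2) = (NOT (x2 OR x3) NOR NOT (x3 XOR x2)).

x3 | x2 | Output
----------------
0 | 0 | 0
0 | 1 | 1
1 | 0 | 1
1 | 1 | 0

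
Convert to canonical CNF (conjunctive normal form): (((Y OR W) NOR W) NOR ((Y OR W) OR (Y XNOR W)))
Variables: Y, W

(Y OR W) AND (Y OR NOT W) AND (NOT Y OR W) AND (NOT Y OR NOT W)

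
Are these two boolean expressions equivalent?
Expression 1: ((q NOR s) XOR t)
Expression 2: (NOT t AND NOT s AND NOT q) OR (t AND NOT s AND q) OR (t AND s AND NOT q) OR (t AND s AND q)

Yes, they are equivalent — the two output columns agree on all 8 assignments:
t | s | q | Expression 1 | Expression 2
---------------------------------------
0 | 0 | 0 | 1 | 1
0 | 0 | 1 | 0 | 0
0 | 1 | 0 | 0 | 0
0 | 1 | 1 | 0 | 0
1 | 0 | 0 | 0 | 0
1 | 0 | 1 | 1 | 1
1 | 1 | 0 | 1 | 1
1 | 1 | 1 | 1 | 1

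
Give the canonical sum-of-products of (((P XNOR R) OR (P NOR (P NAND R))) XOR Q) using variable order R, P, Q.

Σm(0, 3, 5, 6) = (NOT R AND NOT P AND NOT Q) OR (NOT R AND P AND Q) OR (R AND NOT P AND Q) OR (R AND P AND NOT Q)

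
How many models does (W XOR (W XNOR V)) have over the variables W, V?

Satisfying assignments: (0,0), (1,0)
Count: 2 out of 4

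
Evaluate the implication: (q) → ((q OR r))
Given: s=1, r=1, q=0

Antecedent (q) = 0; consequent ((q OR r)) = 1.
0 → 1 = 1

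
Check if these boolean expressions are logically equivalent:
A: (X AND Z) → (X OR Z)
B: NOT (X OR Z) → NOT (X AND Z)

Yes, Contrapositive is always equivalent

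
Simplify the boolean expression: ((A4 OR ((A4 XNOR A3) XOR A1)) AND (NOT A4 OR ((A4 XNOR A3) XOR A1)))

By distribution ((E OR v) AND (E OR NOT v) = E):
= ((A4 XNOR A3) XOR A1)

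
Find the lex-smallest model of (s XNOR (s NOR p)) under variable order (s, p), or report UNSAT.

s=0, p=1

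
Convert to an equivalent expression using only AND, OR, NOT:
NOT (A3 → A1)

A3 AND NOT A1
(Negated implication: NOT(A → B) = A AND NOT B)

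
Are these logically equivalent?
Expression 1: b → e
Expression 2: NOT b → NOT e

No, Inverse is not equivalent to original (counterexample: d=0, e=0, b=1)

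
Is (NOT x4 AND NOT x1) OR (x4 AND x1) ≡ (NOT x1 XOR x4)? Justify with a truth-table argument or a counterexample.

Yes, they are equivalent — the two output columns agree on all 4 assignments:
x4 | x1 | Expression 1 | Expression 2
-------------------------------------
0 | 0 | 1 | 1
0 | 1 | 0 | 0
1 | 0 | 0 | 0
1 | 1 | 1 | 1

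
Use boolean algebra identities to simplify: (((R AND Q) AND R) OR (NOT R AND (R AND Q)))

By distribution ((E AND v) OR (E AND NOT v) = E):
= (R AND Q)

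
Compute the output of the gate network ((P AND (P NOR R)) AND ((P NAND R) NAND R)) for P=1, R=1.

Substituting: ((1 AND (1 NOR 1)) AND ((1 NAND 1) NAND 1))
= 0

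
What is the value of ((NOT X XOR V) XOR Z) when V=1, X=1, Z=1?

Substituting: ((NOT 1 XOR 1) XOR 1)
= 0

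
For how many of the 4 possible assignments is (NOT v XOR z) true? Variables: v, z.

Satisfying assignments: (0,0), (1,1)
Count: 2 out of 4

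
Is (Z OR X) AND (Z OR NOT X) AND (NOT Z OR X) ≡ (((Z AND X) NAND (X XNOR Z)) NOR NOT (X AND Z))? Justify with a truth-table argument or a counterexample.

Yes, they are equivalent — the two output columns agree on all 4 assignments:
Z | X | Expression 1 | Expression 2
-----------------------------------
0 | 0 | 0 | 0
0 | 1 | 0 | 0
1 | 0 | 0 | 0
1 | 1 | 1 | 1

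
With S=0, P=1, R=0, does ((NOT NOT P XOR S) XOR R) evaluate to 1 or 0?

Substituting: ((NOT NOT 1 XOR 0) XOR 0)
= 1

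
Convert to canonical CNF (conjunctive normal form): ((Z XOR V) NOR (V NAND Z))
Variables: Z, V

(Z OR V) AND (Z OR NOT V) AND (NOT Z OR V)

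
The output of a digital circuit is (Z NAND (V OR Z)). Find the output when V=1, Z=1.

Substituting: (1 NAND (1 OR 1))
= 0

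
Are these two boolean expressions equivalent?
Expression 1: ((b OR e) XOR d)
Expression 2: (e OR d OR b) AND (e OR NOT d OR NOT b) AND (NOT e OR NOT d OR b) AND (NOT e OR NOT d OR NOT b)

Yes, they are equivalent — the two output columns agree on all 8 assignments:
e | d | b | Expression 1 | Expression 2
---------------------------------------
0 | 0 | 0 | 0 | 0
0 | 0 | 1 | 1 | 1
0 | 1 | 0 | 1 | 1
0 | 1 | 1 | 0 | 0
1 | 0 | 0 | 1 | 1
1 | 0 | 1 | 1 | 1
1 | 1 | 0 | 0 | 0
1 | 1 | 1 | 0 | 0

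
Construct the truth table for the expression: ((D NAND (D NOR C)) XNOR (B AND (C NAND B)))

B | C | D | Output
------------------
0 | 0 | 0 | 0
0 | 0 | 1 | 0
0 | 1 | 0 | 0
0 | 1 | 1 | 0
1 | 0 | 0 | 1
1 | 0 | 1 | 1
1 | 1 | 0 | 0
1 | 1 | 1 | 0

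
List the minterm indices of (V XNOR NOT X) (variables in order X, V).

Σm(1, 2) = (NOT X AND V) OR (X AND NOT V)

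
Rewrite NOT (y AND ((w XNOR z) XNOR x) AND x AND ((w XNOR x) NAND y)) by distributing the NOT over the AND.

NOT y OR NOT ((w XNOR z) XNOR x) OR NOT x OR NOT ((w XNOR x) NAND y)
De Morgan's: NOT(AND of terms) = OR of negations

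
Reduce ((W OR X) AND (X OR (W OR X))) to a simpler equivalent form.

By absorption (E AND (E OR v) = E):
= (W OR X)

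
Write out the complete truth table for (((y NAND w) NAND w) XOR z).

z | w | y | Output
------------------
0 | 0 | 0 | 1
0 | 0 | 1 | 1
0 | 1 | 0 | 0
0 | 1 | 1 | 1
1 | 0 | 0 | 0
1 | 0 | 1 | 0
1 | 1 | 0 | 1
1 | 1 | 1 | 0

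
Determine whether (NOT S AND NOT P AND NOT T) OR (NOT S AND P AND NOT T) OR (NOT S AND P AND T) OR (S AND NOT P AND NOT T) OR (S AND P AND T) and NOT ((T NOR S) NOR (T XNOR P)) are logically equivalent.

Yes, they are equivalent — the two output columns agree on all 8 assignments:
S | P | T | Expression 1 | Expression 2
---------------------------------------
0 | 0 | 0 | 1 | 1
0 | 0 | 1 | 0 | 0
0 | 1 | 0 | 1 | 1
0 | 1 | 1 | 1 | 1
1 | 0 | 0 | 1 | 1
1 | 0 | 1 | 0 | 0
1 | 1 | 0 | 0 | 0
1 | 1 | 1 | 1 | 1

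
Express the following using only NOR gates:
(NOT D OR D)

(((D NOR D) NOR D) NOR ((D NOR D) NOR D))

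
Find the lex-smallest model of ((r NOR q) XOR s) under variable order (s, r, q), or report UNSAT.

s=0, r=0, q=0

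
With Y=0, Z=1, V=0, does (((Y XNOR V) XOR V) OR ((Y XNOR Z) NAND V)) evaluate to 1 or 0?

Substituting: (((0 XNOR 0) XOR 0) OR ((0 XNOR 1) NAND 0))
= 1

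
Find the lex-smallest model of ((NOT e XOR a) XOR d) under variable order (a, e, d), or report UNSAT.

a=0, e=0, d=0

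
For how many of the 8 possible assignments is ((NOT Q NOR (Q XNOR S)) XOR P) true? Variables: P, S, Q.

Satisfying assignments: (0,0,1), (1,0,0), (1,1,0), (1,1,1)
Count: 4 out of 8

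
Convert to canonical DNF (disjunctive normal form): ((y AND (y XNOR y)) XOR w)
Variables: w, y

(NOT w AND y) OR (w AND NOT y)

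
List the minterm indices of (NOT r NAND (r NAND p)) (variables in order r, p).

Σm(2, 3) = (r AND NOT p) OR (r AND p)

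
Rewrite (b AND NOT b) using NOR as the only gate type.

((b NOR b) NOR ((b NOR b) NOR (b NOR b)))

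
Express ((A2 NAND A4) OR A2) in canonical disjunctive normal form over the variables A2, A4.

(NOT A2 AND NOT A4) OR (NOT A2 AND A4) OR (A2 AND NOT A4) OR (A2 AND A4)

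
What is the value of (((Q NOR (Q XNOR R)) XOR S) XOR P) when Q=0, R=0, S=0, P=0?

Substituting: (((0 NOR (0 XNOR 0)) XOR 0) XOR 0)
= 0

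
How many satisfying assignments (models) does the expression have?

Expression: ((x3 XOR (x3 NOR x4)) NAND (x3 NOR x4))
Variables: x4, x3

Satisfying assignments: (0,1), (1,0), (1,1)
Count: 3 out of 4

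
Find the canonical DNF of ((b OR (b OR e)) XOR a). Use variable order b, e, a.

(NOT b AND NOT e AND a) OR (NOT b AND e AND NOT a) OR (b AND NOT e AND NOT a) OR (b AND e AND NOT a)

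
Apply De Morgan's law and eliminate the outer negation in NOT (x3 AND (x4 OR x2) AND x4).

NOT x3 OR NOT (x4 OR x2) OR NOT x4
De Morgan's: NOT(AND of terms) = OR of negations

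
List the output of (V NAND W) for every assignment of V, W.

V | W | Output
--------------
0 | 0 | 1
0 | 1 | 1
1 | 0 | 1
1 | 1 | 0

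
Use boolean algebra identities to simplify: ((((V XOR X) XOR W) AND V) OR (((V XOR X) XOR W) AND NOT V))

By distribution ((E AND v) OR (E AND NOT v) = E):
= ((V XOR X) XOR W)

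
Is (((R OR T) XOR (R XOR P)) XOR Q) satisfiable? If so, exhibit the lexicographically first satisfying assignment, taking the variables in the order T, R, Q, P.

T=0, R=0, Q=0, P=1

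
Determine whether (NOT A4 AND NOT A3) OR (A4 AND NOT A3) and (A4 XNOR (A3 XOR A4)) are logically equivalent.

Yes, they are equivalent — the two output columns agree on all 4 assignments:
A4 | A3 | Expression 1 | Expression 2
-------------------------------------
0 | 0 | 1 | 1
0 | 1 | 0 | 0
1 | 0 | 1 | 1
1 | 1 | 0 | 0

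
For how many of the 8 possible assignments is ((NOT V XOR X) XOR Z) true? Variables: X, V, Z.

Satisfying assignments: (0,0,0), (0,1,1), (1,0,1), (1,1,0)
Count: 4 out of 8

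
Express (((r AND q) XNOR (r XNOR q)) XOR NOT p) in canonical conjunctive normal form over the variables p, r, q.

(p OR r OR NOT q) AND (p OR NOT r OR q) AND (p OR NOT r OR NOT q) AND (NOT p OR r OR q)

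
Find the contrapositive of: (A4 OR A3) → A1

Contrapositive: NOT A1 → NOT (A4 OR A3)
Note: A statement and its contrapositive are logically equivalent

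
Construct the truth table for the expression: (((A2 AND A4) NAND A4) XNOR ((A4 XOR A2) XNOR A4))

A4 | A2 | Output
----------------
0 | 0 | 1
0 | 1 | 0
1 | 0 | 1
1 | 1 | 1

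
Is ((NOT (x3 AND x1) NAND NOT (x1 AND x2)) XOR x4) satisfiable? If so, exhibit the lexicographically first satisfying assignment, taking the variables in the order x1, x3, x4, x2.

x1=0, x3=0, x4=1, x2=0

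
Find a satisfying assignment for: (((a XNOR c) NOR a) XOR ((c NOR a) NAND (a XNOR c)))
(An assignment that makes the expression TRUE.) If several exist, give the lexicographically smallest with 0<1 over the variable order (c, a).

c=0, a=1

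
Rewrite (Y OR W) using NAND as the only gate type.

((Y NAND Y) NAND (W NAND W))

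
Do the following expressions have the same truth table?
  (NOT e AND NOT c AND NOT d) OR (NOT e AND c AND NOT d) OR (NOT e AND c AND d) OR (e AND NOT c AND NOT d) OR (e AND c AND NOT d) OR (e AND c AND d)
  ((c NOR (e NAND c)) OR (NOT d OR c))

Yes, they are equivalent — the two output columns agree on all 8 assignments:
e | c | d | Expression 1 | Expression 2
---------------------------------------
0 | 0 | 0 | 1 | 1
0 | 0 | 1 | 0 | 0
0 | 1 | 0 | 1 | 1
0 | 1 | 1 | 1 | 1
1 | 0 | 0 | 1 | 1
1 | 0 | 1 | 0 | 0
1 | 1 | 0 | 1 | 1
1 | 1 | 1 | 1 | 1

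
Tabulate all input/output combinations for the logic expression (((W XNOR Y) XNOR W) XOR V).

V | W | Y | Output
------------------
0 | 0 | 0 | 0
0 | 0 | 1 | 1
0 | 1 | 0 | 0
0 | 1 | 1 | 1
1 | 0 | 0 | 1
1 | 0 | 1 | 0
1 | 1 | 0 | 1
1 | 1 | 1 | 0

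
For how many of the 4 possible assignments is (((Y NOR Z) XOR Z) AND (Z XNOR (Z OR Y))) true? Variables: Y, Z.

Satisfying assignments: (0,0), (0,1), (1,1)
Count: 3 out of 4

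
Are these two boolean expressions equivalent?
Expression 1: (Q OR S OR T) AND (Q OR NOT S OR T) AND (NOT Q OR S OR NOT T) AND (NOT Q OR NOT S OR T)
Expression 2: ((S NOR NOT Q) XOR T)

Yes, they are equivalent — the two output columns agree on all 8 assignments:
Q | S | T | Expression 1 | Expression 2
---------------------------------------
0 | 0 | 0 | 0 | 0
0 | 0 | 1 | 1 | 1
0 | 1 | 0 | 0 | 0
0 | 1 | 1 | 1 | 1
1 | 0 | 0 | 1 | 1
1 | 0 | 1 | 0 | 0
1 | 1 | 0 | 0 | 0
1 | 1 | 1 | 1 | 1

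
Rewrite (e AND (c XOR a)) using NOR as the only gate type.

((e NOR e) NOR (((((c NOR a) NOR (c NOR a)) NOR ((c NOR a) NOR (c NOR a))) NOR ((((c NOR c) NOR (a NOR a)) NOR ((c NOR c) NOR (a NOR a))) NOR (((c NOR c) NOR (a NOR a)) NOR ((c NOR c) NOR (a NOR a))))) NOR ((((c NOR a) NOR (c NOR a)) NOR ((c NOR a) NOR (c NOR a))) NOR ((((c NOR c) NOR (a NOR a)) NOR ((c NOR c) NOR (a NOR a))) NOR (((c NOR c) NOR (a NOR a)) NOR ((c NOR c) NOR (a NOR a)))))))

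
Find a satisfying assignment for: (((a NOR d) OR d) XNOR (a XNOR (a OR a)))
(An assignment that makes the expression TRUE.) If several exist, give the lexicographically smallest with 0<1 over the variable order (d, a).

d=0, a=0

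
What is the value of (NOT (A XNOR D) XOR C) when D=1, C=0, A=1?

Substituting: (NOT (1 XNOR 1) XOR 0)
= 0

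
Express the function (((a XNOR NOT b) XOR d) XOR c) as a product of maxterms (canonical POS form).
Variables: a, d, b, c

ΠM(0, 3, 5, 6, 9, 10, 12, 15) = (a OR d OR b OR c) AND (a OR d OR NOT b OR NOT c) AND (a OR NOT d OR b OR NOT c) AND (a OR NOT d OR NOT b OR c) AND (NOT a OR d OR b OR NOT c) AND (NOT a OR d OR NOT b OR c) AND (NOT a OR NOT d OR b OR c) AND (NOT a OR NOT d OR NOT b OR NOT c)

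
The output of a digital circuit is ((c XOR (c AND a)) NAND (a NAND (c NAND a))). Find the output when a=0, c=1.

Substituting: ((1 XOR (1 AND 0)) NAND (0 NAND (1 NAND 0)))
= 0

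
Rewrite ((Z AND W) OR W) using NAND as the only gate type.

((((Z NAND W) NAND (Z NAND W)) NAND ((Z NAND W) NAND (Z NAND W))) NAND (W NAND W))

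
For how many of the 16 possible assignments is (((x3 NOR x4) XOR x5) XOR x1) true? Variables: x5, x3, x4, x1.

Satisfying assignments: (0,0,0,0), (0,0,1,1), (0,1,0,1), (0,1,1,1), (1,0,0,1), (1,0,1,0), (1,1,0,0), (1,1,1,0)
Count: 8 out of 16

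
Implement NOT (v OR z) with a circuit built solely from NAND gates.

(((v NAND v) NAND (z NAND z)) NAND ((v NAND v) NAND (z NAND z)))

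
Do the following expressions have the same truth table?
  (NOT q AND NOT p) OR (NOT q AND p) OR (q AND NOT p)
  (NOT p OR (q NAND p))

Yes, they are equivalent — the two output columns agree on all 4 assignments:
q | p | Expression 1 | Expression 2
-----------------------------------
0 | 0 | 1 | 1
0 | 1 | 1 | 1
1 | 0 | 1 | 1
1 | 1 | 0 | 0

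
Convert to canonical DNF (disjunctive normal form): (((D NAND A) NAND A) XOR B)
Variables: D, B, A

(NOT D AND NOT B AND NOT A) OR (NOT D AND B AND A) OR (D AND NOT B AND NOT A) OR (D AND NOT B AND A)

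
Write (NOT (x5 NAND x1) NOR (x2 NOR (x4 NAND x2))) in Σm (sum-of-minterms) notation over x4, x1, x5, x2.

Σm(0, 1, 2, 3, 4, 5, 8, 9, 10, 11, 12, 13) = (NOT x4 AND NOT x1 AND NOT x5 AND NOT x2) OR (NOT x4 AND NOT x1 AND NOT x5 AND x2) OR (NOT x4 AND NOT x1 AND x5 AND NOT x2) OR (NOT x4 AND NOT x1 AND x5 AND x2) OR (NOT x4 AND x1 AND NOT x5 AND NOT x2) OR (NOT x4 AND x1 AND NOT x5 AND x2) OR (x4 AND NOT x1 AND NOT x5 AND NOT x2) OR (x4 AND NOT x1 AND NOT x5 AND x2) OR (x4 AND NOT x1 AND x5 AND NOT x2) OR (x4 AND NOT x1 AND x5 AND x2) OR (x4 AND x1 AND NOT x5 AND NOT x2) OR (x4 AND x1 AND NOT x5 AND x2)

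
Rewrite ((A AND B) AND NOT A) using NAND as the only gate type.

((((A NAND B) NAND (A NAND B)) NAND (A NAND A)) NAND (((A NAND B) NAND (A NAND B)) NAND (A NAND A)))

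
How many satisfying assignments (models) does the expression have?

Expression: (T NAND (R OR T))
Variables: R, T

Satisfying assignments: (0,0), (1,0)
Count: 2 out of 4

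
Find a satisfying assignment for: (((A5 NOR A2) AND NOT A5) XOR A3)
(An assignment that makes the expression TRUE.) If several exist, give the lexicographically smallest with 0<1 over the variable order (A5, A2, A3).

A5=0, A2=0, A3=0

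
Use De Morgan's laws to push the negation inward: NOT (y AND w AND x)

NOT y OR NOT w OR NOT x
De Morgan's: NOT(AND of terms) = OR of negations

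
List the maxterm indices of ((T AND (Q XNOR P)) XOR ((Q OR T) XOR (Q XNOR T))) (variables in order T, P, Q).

ΠM(4, 5) = (NOT T OR P OR Q) AND (NOT T OR P OR NOT Q)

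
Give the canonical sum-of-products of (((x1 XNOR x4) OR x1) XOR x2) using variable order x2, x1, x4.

Σm(0, 2, 3, 5) = (NOT x2 AND NOT x1 AND NOT x4) OR (NOT x2 AND x1 AND NOT x4) OR (NOT x2 AND x1 AND x4) OR (x2 AND NOT x1 AND x4)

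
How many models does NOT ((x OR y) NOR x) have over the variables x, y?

Satisfying assignments: (0,1), (1,0), (1,1)
Count: 3 out of 4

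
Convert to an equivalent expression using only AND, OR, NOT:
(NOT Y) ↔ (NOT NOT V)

((NOT Y) AND (NOT NOT V)) OR (Y AND NOT V)
(Biconditional = both true or both false)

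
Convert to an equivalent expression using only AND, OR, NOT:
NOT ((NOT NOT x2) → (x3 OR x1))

(NOT NOT x2) AND NOT (x3 OR x1)
(Negated implication: NOT(A → B) = A AND NOT B)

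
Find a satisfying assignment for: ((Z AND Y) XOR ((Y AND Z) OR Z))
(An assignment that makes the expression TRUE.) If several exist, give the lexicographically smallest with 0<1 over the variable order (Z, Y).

Z=1, Y=0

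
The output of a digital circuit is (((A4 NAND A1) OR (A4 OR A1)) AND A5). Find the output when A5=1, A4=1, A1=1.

Substituting: (((1 NAND 1) OR (1 OR 1)) AND 1)
= 1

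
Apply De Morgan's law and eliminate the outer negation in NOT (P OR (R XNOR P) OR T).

NOT P AND NOT (R XNOR P) AND NOT T
De Morgan's: NOT(OR of terms) = AND of negations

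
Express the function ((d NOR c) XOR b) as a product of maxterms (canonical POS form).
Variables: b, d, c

ΠM(1, 2, 3, 4) = (b OR d OR NOT c) AND (b OR NOT d OR c) AND (b OR NOT d OR NOT c) AND (NOT b OR d OR c)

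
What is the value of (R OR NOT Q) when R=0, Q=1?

Substituting: (0 OR NOT 1)
= 0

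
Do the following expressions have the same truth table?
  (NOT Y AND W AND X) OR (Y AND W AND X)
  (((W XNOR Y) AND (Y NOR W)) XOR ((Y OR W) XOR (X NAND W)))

Yes, they are equivalent — the two output columns agree on all 8 assignments:
Y | W | X | Expression 1 | Expression 2
---------------------------------------
0 | 0 | 0 | 0 | 0
0 | 0 | 1 | 0 | 0
0 | 1 | 0 | 0 | 0
0 | 1 | 1 | 1 | 1
1 | 0 | 0 | 0 | 0
1 | 0 | 1 | 0 | 0
1 | 1 | 0 | 0 | 0
1 | 1 | 1 | 1 | 1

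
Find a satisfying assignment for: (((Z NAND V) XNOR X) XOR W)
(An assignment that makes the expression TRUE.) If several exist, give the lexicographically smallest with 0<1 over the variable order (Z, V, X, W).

Z=0, V=0, X=0, W=1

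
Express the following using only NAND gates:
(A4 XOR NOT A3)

((A4 NAND (A4 NAND (A3 NAND A3))) NAND ((A3 NAND A3) NAND (A4 NAND (A3 NAND A3))))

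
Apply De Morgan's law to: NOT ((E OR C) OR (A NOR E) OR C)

NOT (E OR C) AND NOT (A NOR E) AND NOT C
De Morgan's: NOT(OR of terms) = AND of negations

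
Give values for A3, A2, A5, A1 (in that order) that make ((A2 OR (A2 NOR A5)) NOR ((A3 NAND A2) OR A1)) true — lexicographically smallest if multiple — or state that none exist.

UNSATISFIABLE - no assignment makes this expression true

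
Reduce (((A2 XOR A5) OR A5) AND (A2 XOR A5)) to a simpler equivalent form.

By absorption (E AND (E OR v) = E):
= (A2 XOR A5)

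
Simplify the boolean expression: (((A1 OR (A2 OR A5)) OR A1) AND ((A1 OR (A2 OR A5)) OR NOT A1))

By distribution ((E OR v) AND (E OR NOT v) = E):
= (A1 OR (A2 OR A5))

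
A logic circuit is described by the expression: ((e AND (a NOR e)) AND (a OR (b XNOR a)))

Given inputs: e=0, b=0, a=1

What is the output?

Substituting: ((0 AND (1 NOR 0)) AND (1 OR (0 XNOR 1)))
= 0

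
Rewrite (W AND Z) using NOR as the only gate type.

((W NOR W) NOR (Z NOR Z))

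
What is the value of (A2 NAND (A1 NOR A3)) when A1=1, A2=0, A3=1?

Substituting: (0 NAND (1 NOR 1))
= 1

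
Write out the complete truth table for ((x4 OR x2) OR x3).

x3 | x4 | x2 | Output
---------------------
0 | 0 | 0 | 0
0 | 0 | 1 | 1
0 | 1 | 0 | 1
0 | 1 | 1 | 1
1 | 0 | 0 | 1
1 | 0 | 1 | 1
1 | 1 | 0 | 1
1 | 1 | 1 | 1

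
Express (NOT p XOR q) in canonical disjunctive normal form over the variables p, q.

(NOT p AND NOT q) OR (p AND q)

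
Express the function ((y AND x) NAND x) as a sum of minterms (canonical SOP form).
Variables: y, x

Σm(0, 1, 2) = (NOT y AND NOT x) OR (NOT y AND x) OR (y AND NOT x)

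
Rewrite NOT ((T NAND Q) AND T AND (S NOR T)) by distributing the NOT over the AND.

NOT (T NAND Q) OR NOT T OR NOT (S NOR T)
De Morgan's: NOT(AND of terms) = OR of negations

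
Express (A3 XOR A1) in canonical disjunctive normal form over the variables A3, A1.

(NOT A3 AND A1) OR (A3 AND NOT A1)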